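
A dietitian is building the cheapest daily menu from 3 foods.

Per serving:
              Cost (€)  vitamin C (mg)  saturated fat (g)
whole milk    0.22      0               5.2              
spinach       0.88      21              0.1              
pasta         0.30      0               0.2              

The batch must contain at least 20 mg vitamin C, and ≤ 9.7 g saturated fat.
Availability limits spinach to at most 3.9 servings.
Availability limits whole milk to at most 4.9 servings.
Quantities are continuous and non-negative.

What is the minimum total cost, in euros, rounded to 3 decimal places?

€0.838

Treat it as an LP. Let x1 = servings of whole milk, x2 = servings of spinach, x3 = servings of pasta.
Minimize 0.22x1 + 0.88x2 + 0.3x3 s.t.:
  21x2 ≥ 20   (vitamin C)
  5.2x1 + 0.1x2 + 0.2x3 ≤ 9.7   (saturated fat)
  x2 ≤ 3.9
  x1 ≤ 4.9
  x1, x2, x3 ≥ 0.
The optimal basis is {spinach}; whole milk, pasta drop out. Binding constraint: vitamin C.
So spinach = 0.9524 servings.
Cost = 0.88·0.9524 = 0.83811.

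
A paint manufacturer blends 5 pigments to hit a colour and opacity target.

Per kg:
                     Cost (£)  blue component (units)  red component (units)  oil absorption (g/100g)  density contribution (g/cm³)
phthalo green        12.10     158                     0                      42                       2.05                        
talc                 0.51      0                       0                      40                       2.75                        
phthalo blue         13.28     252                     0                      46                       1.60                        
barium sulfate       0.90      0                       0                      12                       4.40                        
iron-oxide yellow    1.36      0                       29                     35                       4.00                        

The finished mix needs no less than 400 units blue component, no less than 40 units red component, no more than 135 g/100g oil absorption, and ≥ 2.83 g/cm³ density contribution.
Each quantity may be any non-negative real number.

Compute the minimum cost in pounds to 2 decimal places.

Treat it as an LP. Let x1 = kg of phthalo green, x2 = kg of talc, x3 = kg of phthalo blue, x4 = kg of barium sulfate, x5 = kg of iron-oxide yellow.
Minimise 12.1x1 + 0.51x2 + 13.28x3 + 0.9x4 + 1.36x5 with:
  158x1 + 252x3 ≥ 400   (blue component)
  29x5 ≥ 40   (red component)
  42x1 + 40x2 + 46x3 + 12x4 + 35x5 ≤ 135   (oil absorption)
  2.05x1 + 2.75x2 + 1.6x3 + 4.4x4 + 4x5 ≥ 2.83   (density contribution)
  x1, x2, x3, x4, x5 ≥ 0.
The cheapest feasible vertex uses only phthalo blue, iron-oxide yellow; phthalo green, talc, barium sulfate are not used. The blue component and red component requirements are met with equality.
That vertex is x3 = 1.5873, x5 = 1.3793.
Hence cost = 13.28·1.5873 + 1.36·1.3793 = £22.9552.

£22.96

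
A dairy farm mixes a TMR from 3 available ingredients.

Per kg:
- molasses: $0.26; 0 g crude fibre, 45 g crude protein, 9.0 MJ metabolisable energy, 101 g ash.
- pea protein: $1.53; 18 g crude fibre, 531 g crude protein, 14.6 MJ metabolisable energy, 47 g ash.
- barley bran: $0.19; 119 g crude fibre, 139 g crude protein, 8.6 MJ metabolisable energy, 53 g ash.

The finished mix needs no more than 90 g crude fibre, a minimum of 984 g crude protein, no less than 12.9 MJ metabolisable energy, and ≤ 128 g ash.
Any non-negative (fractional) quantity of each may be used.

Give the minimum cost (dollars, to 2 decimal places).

$2.73

Let x1 = kg of molasses, x2 = kg of pea protein, x3 = kg of barley bran.
min 0.26x1 + 1.53x2 + 0.19x3 subject to:
  18x2 + 119x3 ≤ 90   (crude fibre)
  45x1 + 531x2 + 139x3 ≥ 984   (crude protein)
  9x1 + 14.6x2 + 8.6x3 ≥ 12.9   (metabolisable energy)
  101x1 + 47x2 + 53x3 ≤ 128   (ash)
  x1, x2, x3 ≥ 0.
The optimal basis is {pea protein, barley bran}; molasses drops out. There the crude fibre and crude protein constraints are tight.
That vertex is x2 = 1.723, x3 = 0.4956.
Hence cost = 1.53·1.723 + 0.19·0.4956 = $2.7304.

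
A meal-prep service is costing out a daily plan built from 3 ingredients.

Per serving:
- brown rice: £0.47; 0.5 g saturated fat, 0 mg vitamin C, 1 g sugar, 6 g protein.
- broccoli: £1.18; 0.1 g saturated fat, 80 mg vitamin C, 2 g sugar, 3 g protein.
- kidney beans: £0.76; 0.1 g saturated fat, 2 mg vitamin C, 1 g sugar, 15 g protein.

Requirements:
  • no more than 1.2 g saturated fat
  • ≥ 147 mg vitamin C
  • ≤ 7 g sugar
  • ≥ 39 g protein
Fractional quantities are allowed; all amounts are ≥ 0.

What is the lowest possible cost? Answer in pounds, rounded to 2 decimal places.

Treat it as an LP. Let x1 = servings of brown rice, x2 = servings of broccoli, x3 = servings of kidney beans.
Minimise 0.47x1 + 1.18x2 + 0.76x3 with:
  0.5x1 + 0.1x2 + 0.1x3 ≤ 1.2   (saturated fat)
  80x2 + 2x3 ≥ 147   (vitamin C)
  1x1 + 2x2 + 1x3 ≤ 7   (sugar)
  6x1 + 3x2 + 15x3 ≥ 39   (protein)
  x1, x2, x3 ≥ 0.
The minimum-cost mix takes nothing from brown rice — only broccoli, kidney beans. Binding constraints: vitamin C and protein.
So broccoli = 1.781 servings, kidney beans = 2.244 servings.
Cost = 1.18·1.781 + 0.76·2.244 = 3.8070.

£3.81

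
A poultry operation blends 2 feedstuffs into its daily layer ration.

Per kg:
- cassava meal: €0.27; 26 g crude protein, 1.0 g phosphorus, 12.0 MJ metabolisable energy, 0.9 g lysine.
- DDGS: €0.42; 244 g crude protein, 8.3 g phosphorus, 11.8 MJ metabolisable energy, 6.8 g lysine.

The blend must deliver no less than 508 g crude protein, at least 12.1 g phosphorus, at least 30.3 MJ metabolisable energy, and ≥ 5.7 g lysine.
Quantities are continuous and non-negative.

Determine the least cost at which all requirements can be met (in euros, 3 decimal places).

€0.995

This is a linear program. Let x1 = kg of cassava meal, x2 = kg of DDGS.
Minimize 0.27x1 + 0.42x2 s.t.:
  26x1 + 244x2 ≥ 508   (crude protein)
  1x1 + 8.3x2 ≥ 12.1   (phosphorus)
  12x1 + 11.8x2 ≥ 30.3   (metabolisable energy)
  0.9x1 + 6.8x2 ≥ 5.7   (lysine)
  x1, x2 ≥ 0.
Both inputs are positive at the optimum. Binding constraints: crude protein and metabolisable energy.
Optimal quantities: cassava meal = 0.5336 kg, DDGS = 2.025 kg.
Total cost: 0.27·0.5336 + 0.42·2.025 = 0.99457.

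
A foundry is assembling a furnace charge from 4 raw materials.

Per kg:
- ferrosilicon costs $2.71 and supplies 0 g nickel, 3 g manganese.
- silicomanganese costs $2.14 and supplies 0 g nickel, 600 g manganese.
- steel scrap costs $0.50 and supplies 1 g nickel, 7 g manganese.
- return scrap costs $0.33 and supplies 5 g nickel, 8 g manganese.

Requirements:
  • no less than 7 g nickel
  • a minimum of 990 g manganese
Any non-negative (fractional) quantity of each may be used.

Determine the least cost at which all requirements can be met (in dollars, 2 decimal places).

Treat it as an LP. Let x1 = kg of ferrosilicon, x2 = kg of silicomanganese, x3 = kg of steel scrap, x4 = kg of return scrap.
Minimize 2.71x1 + 2.14x2 + 0.5x3 + 0.33x4 with:
  1x3 + 5x4 ≥ 7   (nickel)
  3x1 + 600x2 + 7x3 + 8x4 ≥ 990   (manganese)
  x1, x2, x3, x4 ≥ 0.
The optimal basis is {silicomanganese, return scrap}; ferrosilicon, steel scrap drop out. There the nickel and manganese constraints are tight.
So silicomanganese = 1.631 kg, return scrap = 1.4 kg.
Hence cost = 2.14·1.631 + 0.33·1.4 = $3.9523.

$3.95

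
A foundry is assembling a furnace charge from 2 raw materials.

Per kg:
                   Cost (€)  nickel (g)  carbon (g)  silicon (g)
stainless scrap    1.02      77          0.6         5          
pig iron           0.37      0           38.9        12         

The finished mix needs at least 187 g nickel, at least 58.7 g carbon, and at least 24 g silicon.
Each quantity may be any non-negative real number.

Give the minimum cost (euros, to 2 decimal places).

Let x1 = kg of stainless scrap, x2 = kg of pig iron.
min 1.02x1 + 0.37x2 s.t.:
  77x1 ≥ 187   (nickel)
  0.6x1 + 38.9x2 ≥ 58.7   (carbon)
  5x1 + 12x2 ≥ 24   (silicon)
  x1, x2 ≥ 0.
Both inputs are positive at the optimum. The nickel and carbon requirements are met with equality.
So stainless scrap = 2.429 kg, pig iron = 1.472 kg.
Objective = 1.02·2.429 + 0.37·1.472 = 3.0222.

€3.02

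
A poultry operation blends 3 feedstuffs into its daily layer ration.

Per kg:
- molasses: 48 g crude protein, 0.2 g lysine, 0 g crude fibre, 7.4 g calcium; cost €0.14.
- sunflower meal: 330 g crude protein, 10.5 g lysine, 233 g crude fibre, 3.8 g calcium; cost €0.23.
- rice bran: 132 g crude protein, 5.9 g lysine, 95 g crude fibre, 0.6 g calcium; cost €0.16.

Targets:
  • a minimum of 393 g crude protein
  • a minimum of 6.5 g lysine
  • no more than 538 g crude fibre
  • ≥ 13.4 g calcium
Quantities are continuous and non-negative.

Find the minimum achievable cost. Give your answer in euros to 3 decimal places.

€0.412

Set it up as a linear program. Let x1 = kg of molasses, x2 = kg of sunflower meal, x3 = kg of rice bran.
min 0.14x1 + 0.23x2 + 0.16x3 s.t.:
  48x1 + 330x2 + 132x3 ≥ 393   (crude protein)
  0.2x1 + 10.5x2 + 5.9x3 ≥ 6.5   (lysine)
  233x2 + 95x3 ≤ 538   (crude fibre)
  7.4x1 + 3.8x2 + 0.6x3 ≥ 13.4   (calcium)
  x1, x2, x3 ≥ 0.
At the optimum only molasses, sunflower meal are positive (rice bran = 0). The crude protein and calcium requirements are met with equality.
So molasses = 1.296 kg, sunflower meal = 1.002 kg.
Cost = 0.14·1.296 + 0.23·1.002 = 0.41190.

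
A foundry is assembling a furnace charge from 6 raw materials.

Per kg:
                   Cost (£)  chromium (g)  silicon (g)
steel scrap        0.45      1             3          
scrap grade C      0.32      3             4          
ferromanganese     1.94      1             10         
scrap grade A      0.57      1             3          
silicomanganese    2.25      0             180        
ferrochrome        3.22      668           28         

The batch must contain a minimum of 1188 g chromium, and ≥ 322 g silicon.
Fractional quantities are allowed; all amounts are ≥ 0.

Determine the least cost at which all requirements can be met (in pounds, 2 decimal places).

This is a linear program. Let x1 = kg of steel scrap, x2 = kg of scrap grade C, x3 = kg of ferromanganese, x4 = kg of scrap grade A, x5 = kg of silicomanganese, x6 = kg of ferrochrome.
Minimise 0.45x1 + 0.32x2 + 1.94x3 + 0.57x4 + 2.25x5 + 3.22x6 with:
  1x1 + 3x2 + 1x3 + 1x4 + 668x6 ≥ 1188   (chromium)
  3x1 + 4x2 + 10x3 + 3x4 + 180x5 + 28x6 ≥ 322   (silicon)
  x1, x2, x3, x4, x5, x6 ≥ 0.
The cheapest feasible vertex uses only silicomanganese, ferrochrome; steel scrap, scrap grade C, ferromanganese, scrap grade A are not used. The chromium and silicon requirements are met with equality.
Optimal quantities: silicomanganese = 1.512 kg, ferrochrome = 1.778 kg.
Cost = 2.25·1.512 + 3.22·1.778 = 9.1272.

£9.13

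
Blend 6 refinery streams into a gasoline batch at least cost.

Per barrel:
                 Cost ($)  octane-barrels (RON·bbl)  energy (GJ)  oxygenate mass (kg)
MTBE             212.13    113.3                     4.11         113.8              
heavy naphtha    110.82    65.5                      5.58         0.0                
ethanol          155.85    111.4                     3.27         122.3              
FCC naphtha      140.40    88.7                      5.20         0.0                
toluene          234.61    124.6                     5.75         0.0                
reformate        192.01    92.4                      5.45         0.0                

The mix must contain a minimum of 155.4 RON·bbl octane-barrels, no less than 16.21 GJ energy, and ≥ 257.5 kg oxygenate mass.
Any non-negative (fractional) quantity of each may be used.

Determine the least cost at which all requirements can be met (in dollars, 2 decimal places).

$513.34

This is a linear program. Let x1 = barrels of MTBE, x2 = barrels of heavy naphtha, x3 = barrels of ethanol, x4 = barrels of FCC naphtha, x5 = barrels of toluene, x6 = barrels of reformate.
min 212.13x1 + 110.82x2 + 155.85x3 + 140.4x4 + 234.61x5 + 192.01x6 subject to:
  113.3x1 + 65.5x2 + 111.4x3 + 88.7x4 + 124.6x5 + 92.4x6 ≥ 155.4   (octane-barrels)
  4.11x1 + 5.58x2 + 3.27x3 + 5.2x4 + 5.75x5 + 5.45x6 ≥ 16.21   (energy)
  113.8x1 + 122.3x3 ≥ 257.5   (oxygenate mass)
  x1, x2, x3, x4, x5, x6 ≥ 0.
The optimal basis is {heavy naphtha, ethanol}; MTBE, FCC naphtha, toluene, reformate drop out. The energy and oxygenate mass requirements are met with equality.
So heavy naphtha = 1.6712 barrels, ethanol = 2.1055 barrels.
Cost = 110.82·1.6712 + 155.85·2.1055 = 513.3446.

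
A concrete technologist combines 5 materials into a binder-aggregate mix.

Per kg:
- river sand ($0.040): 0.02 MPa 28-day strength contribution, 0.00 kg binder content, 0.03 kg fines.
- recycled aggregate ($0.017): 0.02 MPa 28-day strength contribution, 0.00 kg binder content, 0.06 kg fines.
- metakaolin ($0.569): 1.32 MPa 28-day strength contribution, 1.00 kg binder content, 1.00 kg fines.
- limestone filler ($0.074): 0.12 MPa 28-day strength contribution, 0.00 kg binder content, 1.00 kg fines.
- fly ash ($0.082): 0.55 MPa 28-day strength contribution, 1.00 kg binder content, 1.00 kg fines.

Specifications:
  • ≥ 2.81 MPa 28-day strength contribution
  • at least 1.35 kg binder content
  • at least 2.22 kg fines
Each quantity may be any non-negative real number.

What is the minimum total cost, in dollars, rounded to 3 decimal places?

Set it up as a linear program. Let x1 = kg of river sand, x2 = kg of recycled aggregate, x3 = kg of metakaolin, x4 = kg of limestone filler, x5 = kg of fly ash.
Minimise 0.04x1 + 0.017x2 + 0.569x3 + 0.074x4 + 0.082x5 s.t.:
  0.02x1 + 0.02x2 + 1.32x3 + 0.12x4 + 0.55x5 ≥ 2.81   (28-day strength contribution)
  1x3 + 1x5 ≥ 1.35   (binder content)
  0.03x1 + 0.06x2 + 1x3 + 1x4 + 1x5 ≥ 2.22   (fines)
  x1, x2, x3, x4, x5 ≥ 0.
At the optimum only fly ash is positive (river sand, recycled aggregate, metakaolin, limestone filler = 0). Binding constraint: 28-day strength contribution.
So fly ash = 5.109 kg.
Total cost: 0.082·5.109 = 0.41894.

$0.419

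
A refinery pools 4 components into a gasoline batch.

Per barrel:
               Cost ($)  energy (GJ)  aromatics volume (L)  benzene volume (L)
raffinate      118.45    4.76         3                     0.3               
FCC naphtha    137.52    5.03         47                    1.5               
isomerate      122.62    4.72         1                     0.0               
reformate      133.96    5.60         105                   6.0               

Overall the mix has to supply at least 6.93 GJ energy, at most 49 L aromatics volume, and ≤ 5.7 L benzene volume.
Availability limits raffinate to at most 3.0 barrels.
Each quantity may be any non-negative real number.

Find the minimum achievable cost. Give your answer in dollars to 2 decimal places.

Set it up as a linear program. Let x1 = barrels of raffinate, x2 = barrels of FCC naphtha, x3 = barrels of isomerate, x4 = barrels of reformate.
Minimize 118.45x1 + 137.52x2 + 122.62x3 + 133.96x4 with:
  4.76x1 + 5.03x2 + 4.72x3 + 5.6x4 ≥ 6.93   (energy)
  3x1 + 47x2 + 1x3 + 105x4 ≤ 49   (aromatics volume)
  0.3x1 + 1.5x2 + 6x4 ≤ 5.7   (benzene volume)
  x1 ≤ 3
  x1, x2, x3, x4 ≥ 0.
The optimal basis is {raffinate, reformate}; FCC naphtha, isomerate drop out. Binding constraints: energy and aromatics volume.
That vertex is x1 = 0.9384, x4 = 0.4399.
Cost = 118.45·0.9384 + 133.96·0.4399 = 170.0825.

$170.08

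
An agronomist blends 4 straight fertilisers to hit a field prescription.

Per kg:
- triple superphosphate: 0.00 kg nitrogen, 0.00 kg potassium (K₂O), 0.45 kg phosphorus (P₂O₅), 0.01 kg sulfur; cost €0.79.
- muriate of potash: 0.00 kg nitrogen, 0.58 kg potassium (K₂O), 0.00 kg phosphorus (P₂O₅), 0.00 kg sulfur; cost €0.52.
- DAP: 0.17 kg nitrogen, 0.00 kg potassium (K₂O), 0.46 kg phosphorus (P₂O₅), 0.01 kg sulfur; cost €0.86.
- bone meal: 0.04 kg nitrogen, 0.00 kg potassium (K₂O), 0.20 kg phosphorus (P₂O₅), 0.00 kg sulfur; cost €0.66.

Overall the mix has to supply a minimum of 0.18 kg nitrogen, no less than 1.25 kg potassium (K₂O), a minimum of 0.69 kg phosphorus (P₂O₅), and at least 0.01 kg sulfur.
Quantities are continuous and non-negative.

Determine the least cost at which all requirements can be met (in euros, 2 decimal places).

Treat it as an LP. Let x1 = kg of triple superphosphate, x2 = kg of muriate of potash, x3 = kg of DAP, x4 = kg of bone meal.
min 0.79x1 + 0.52x2 + 0.86x3 + 0.66x4 with:
  0.17x3 + 0.04x4 ≥ 0.18   (nitrogen)
  0.58x2 ≥ 1.25   (potassium (K₂O))
  0.45x1 + 0.46x3 + 0.2x4 ≥ 0.69   (phosphorus (P₂O₅))
  0.01x1 + 0.01x3 ≥ 0.01   (sulfur)
  x1, x2, x3, x4 ≥ 0.
At the optimum only triple superphosphate, muriate of potash, DAP are positive (bone meal = 0). There the nitrogen, potassium (K₂O), phosphorus (P₂O₅) constraints are tight.
That vertex is x1 = 0.451, x2 = 2.155, x3 = 1.059.
Total cost: 0.79·0.451 + 0.52·2.155 + 0.86·1.059 = 2.3876.

€2.39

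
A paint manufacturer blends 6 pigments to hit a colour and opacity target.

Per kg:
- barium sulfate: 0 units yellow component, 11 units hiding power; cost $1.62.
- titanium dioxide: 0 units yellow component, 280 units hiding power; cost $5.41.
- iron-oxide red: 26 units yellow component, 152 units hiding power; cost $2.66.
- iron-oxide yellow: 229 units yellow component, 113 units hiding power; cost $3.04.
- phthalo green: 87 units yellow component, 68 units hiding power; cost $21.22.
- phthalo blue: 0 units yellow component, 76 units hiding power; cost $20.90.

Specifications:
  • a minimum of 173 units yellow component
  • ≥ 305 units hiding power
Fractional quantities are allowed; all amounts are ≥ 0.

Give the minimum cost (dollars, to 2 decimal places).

$5.95

Set it up as a linear program. Let x1 = kg of barium sulfate, x2 = kg of titanium dioxide, x3 = kg of iron-oxide red, x4 = kg of iron-oxide yellow, x5 = kg of phthalo green, x6 = kg of phthalo blue.
min 1.62x1 + 5.41x2 + 2.66x3 + 3.04x4 + 21.22x5 + 20.9x6 with:
  26x3 + 229x4 + 87x5 ≥ 173   (yellow component)
  11x1 + 280x2 + 152x3 + 113x4 + 68x5 + 76x6 ≥ 305   (hiding power)
  x1, x2, x3, x4, x5, x6 ≥ 0.
The optimal basis is {iron-oxide red, iron-oxide yellow}; barium sulfate, titanium dioxide, phthalo green, phthalo blue drop out. The yellow component and hiding power requirements are met with equality.
That vertex is x3 = 1.578, x4 = 0.5763.
Cost = 2.66·1.578 + 3.04·0.5763 = 5.9494.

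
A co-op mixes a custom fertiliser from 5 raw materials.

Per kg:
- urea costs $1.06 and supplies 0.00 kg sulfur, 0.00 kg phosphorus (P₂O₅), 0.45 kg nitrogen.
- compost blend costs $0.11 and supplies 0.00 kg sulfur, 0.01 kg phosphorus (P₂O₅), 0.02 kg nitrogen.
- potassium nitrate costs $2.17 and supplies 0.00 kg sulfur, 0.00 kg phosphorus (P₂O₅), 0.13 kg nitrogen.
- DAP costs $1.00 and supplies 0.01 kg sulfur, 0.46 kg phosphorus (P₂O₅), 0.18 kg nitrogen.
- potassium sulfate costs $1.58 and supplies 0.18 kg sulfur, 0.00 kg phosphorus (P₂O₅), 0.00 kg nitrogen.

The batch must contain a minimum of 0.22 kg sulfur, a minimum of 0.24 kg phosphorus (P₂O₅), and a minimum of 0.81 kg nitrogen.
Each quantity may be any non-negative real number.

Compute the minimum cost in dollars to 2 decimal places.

Let x1 = kg of urea, x2 = kg of compost blend, x3 = kg of potassium nitrate, x4 = kg of DAP, x5 = kg of potassium sulfate.
Minimize 1.06x1 + 0.11x2 + 2.17x3 + 1x4 + 1.58x5 s.t.:
  0.01x4 + 0.18x5 ≥ 0.22   (sulfur)
  0.01x2 + 0.46x4 ≥ 0.24   (phosphorus (P₂O₅))
  0.45x1 + 0.02x2 + 0.13x3 + 0.18x4 ≥ 0.81   (nitrogen)
  x1, x2, x3, x4, x5 ≥ 0.
At the optimum only urea, DAP, potassium sulfate are positive (compost blend, potassium nitrate = 0). There the sulfur, phosphorus (P₂O₅), nitrogen constraints are tight.
Optimal quantities: urea = 1.591 kg, DAP = 0.5217 kg, potassium sulfate = 1.193 kg.
Cost = 1.06·1.591 + 1·0.5217 + 1.58·1.193 = 4.0931.

$4.09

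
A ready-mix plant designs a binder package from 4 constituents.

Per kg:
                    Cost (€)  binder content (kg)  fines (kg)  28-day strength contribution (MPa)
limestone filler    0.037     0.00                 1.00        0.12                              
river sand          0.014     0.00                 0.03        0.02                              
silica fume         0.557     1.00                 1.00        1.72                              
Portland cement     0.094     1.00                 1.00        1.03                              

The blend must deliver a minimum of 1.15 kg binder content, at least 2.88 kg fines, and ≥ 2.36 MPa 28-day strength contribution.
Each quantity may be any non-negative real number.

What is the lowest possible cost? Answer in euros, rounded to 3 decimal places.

€0.233

Let x1 = kg of limestone filler, x2 = kg of river sand, x3 = kg of silica fume, x4 = kg of Portland cement.
Minimize 0.037x1 + 0.014x2 + 0.557x3 + 0.094x4 subject to:
  1x3 + 1x4 ≥ 1.15   (binder content)
  1x1 + 0.03x2 + 1x3 + 1x4 ≥ 2.88   (fines)
  0.12x1 + 0.02x2 + 1.72x3 + 1.03x4 ≥ 2.36   (28-day strength contribution)
  x1, x2, x3, x4 ≥ 0.
The optimal basis is {limestone filler, Portland cement}; river sand, silica fume drop out. The fines and 28-day strength contribution requirements are met with equality.
That vertex is x1 = 0.6664, x4 = 2.214.
Hence cost = 0.037·0.6664 + 0.094·2.214 = €0.23277.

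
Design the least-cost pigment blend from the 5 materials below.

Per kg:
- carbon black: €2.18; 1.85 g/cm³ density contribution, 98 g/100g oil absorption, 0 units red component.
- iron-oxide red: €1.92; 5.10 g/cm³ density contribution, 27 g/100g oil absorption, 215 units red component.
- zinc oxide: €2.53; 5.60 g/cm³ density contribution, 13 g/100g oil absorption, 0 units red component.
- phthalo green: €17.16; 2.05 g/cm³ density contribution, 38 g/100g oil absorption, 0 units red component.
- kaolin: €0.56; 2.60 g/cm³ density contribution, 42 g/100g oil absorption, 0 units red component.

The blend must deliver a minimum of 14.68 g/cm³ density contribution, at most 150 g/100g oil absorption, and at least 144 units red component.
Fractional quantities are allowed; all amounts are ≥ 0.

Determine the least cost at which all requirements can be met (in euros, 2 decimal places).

€4.45

Set it up as a linear program. Let x1 = kg of carbon black, x2 = kg of iron-oxide red, x3 = kg of zinc oxide, x4 = kg of phthalo green, x5 = kg of kaolin.
Minimise 2.18x1 + 1.92x2 + 2.53x3 + 17.16x4 + 0.56x5 subject to:
  1.85x1 + 5.1x2 + 5.6x3 + 2.05x4 + 2.6x5 ≥ 14.68   (density contribution)
  98x1 + 27x2 + 13x3 + 38x4 + 42x5 ≤ 150   (oil absorption)
  215x2 ≥ 144   (red component)
  x1, x2, x3, x4, x5 ≥ 0.
The minimum-cost mix takes nothing from carbon black, zinc oxide, phthalo green — only iron-oxide red, kaolin. The density contribution and oil absorption requirements are met with equality.
That vertex is x2 = 1.573, x5 = 2.56.
Hence cost = 1.92·1.573 + 0.56·2.56 = €4.4538.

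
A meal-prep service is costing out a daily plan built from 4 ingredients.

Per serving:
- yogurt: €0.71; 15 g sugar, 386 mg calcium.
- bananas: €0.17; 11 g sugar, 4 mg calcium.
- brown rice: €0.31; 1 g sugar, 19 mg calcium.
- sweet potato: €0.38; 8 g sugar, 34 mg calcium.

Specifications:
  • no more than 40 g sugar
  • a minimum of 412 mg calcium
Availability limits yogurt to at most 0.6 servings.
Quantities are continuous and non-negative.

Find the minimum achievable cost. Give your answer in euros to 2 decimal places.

€2.76

Treat it as an LP. Let x1 = servings of yogurt, x2 = servings of bananas, x3 = servings of brown rice, x4 = servings of sweet potato.
min 0.71x1 + 0.17x2 + 0.31x3 + 0.38x4 s.t.:
  15x1 + 11x2 + 1x3 + 8x4 ≤ 40   (sugar)
  386x1 + 4x2 + 19x3 + 34x4 ≥ 412   (calcium)
  x1 ≤ 0.6
  x1, x2, x3, x4 ≥ 0.
At the optimum only yogurt, brown rice, sweet potato are positive (bananas = 0). There the sugar, calcium, the yogurt cap constraints are tight.
So yogurt = 0.6 servings, brown rice = 3.298 servings, sweet potato = 3.463 servings.
Hence cost = 0.71·0.6 + 0.31·3.298 + 0.38·3.463 = €2.7643.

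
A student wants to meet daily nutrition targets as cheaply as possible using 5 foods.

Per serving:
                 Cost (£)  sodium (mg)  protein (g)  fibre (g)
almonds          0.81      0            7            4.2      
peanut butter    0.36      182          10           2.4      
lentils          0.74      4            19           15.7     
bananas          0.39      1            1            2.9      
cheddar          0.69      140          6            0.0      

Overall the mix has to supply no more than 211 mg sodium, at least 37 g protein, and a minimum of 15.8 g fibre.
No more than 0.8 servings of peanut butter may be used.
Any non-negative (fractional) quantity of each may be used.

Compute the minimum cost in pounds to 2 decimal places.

Set it up as a linear program. Let x1 = servings of almonds, x2 = servings of peanut butter, x3 = servings of lentils, x4 = servings of bananas, x5 = servings of cheddar.
Minimise 0.81x1 + 0.36x2 + 0.74x3 + 0.39x4 + 0.69x5 with:
  182x2 + 4x3 + 1x4 + 140x5 ≤ 211   (sodium)
  7x1 + 10x2 + 19x3 + 1x4 + 6x5 ≥ 37   (protein)
  4.2x1 + 2.4x2 + 15.7x3 + 2.9x4 ≥ 15.8   (fibre)
  x2 ≤ 0.8
  x1, x2, x3, x4, x5 ≥ 0.
The minimum-cost mix takes nothing from almonds, bananas, cheddar — only peanut butter, lentils. The protein and the peanut butter cap requirements are met with equality.
Solving gives x2 = 0.8, x3 = 1.526.
Cost = 0.36·0.8 + 0.74·1.526 = 1.4172.

£1.42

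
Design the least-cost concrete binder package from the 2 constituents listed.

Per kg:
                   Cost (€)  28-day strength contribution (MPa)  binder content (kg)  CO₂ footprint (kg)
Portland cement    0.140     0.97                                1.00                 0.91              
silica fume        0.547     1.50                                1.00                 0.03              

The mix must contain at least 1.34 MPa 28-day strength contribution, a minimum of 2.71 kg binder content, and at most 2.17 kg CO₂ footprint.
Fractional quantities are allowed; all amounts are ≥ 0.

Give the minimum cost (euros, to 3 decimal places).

Let x1 = kg of Portland cement, x2 = kg of silica fume.
min 0.14x1 + 0.547x2 with:
  0.97x1 + 1.5x2 ≥ 1.34   (28-day strength contribution)
  1x1 + 1x2 ≥ 2.71   (binder content)
  0.91x1 + 0.03x2 ≤ 2.17   (CO₂ footprint)
  x1, x2 ≥ 0.
Both inputs are positive at the optimum. Binding constraints: binder content and CO₂ footprint.
So Portland cement = 2.374 kg, silica fume = 0.3365 kg.
Hence cost = 0.14·2.374 + 0.547·0.3365 = €0.51643.

€0.516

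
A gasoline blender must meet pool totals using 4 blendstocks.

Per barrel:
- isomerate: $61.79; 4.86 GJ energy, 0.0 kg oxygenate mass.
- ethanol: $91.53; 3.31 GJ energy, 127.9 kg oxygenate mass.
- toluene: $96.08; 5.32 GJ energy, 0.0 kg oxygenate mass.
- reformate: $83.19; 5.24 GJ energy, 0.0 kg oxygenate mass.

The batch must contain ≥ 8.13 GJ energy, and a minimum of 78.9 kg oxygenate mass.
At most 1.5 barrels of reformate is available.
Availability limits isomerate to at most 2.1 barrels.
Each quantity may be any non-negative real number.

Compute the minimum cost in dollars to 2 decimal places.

This is a linear program. Let x1 = barrels of isomerate, x2 = barrels of ethanol, x3 = barrels of toluene, x4 = barrels of reformate.
min 61.79x1 + 91.53x2 + 96.08x3 + 83.19x4 with:
  4.86x1 + 3.31x2 + 5.32x3 + 5.24x4 ≥ 8.13   (energy)
  127.9x2 ≥ 78.9   (oxygenate mass)
  x4 ≤ 1.5
  x1 ≤ 2.1
  x1, x2, x3, x4 ≥ 0.
The minimum-cost mix takes nothing from toluene, reformate — only isomerate, ethanol. Binding constraints: energy and oxygenate mass.
Solving gives x1 = 1.2527, x2 = 0.61689.
Total cost: 61.79·1.2527 + 91.53·0.61689 = 133.8683.

$133.87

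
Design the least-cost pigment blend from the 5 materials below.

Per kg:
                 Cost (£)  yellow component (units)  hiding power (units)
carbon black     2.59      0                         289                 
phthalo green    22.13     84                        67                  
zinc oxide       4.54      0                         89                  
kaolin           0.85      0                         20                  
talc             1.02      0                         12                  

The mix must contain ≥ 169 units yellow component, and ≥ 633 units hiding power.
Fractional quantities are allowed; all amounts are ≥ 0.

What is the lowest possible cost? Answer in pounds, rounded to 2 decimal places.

£48.99

Treat it as an LP. Let x1 = kg of carbon black, x2 = kg of phthalo green, x3 = kg of zinc oxide, x4 = kg of kaolin, x5 = kg of talc.
Minimise 2.59x1 + 22.13x2 + 4.54x3 + 0.85x4 + 1.02x5 with:
  84x2 ≥ 169   (yellow component)
  289x1 + 67x2 + 89x3 + 20x4 + 12x5 ≥ 633   (hiding power)
  x1, x2, x3, x4, x5 ≥ 0.
The minimum-cost mix takes nothing from zinc oxide, kaolin, talc — only carbon black, phthalo green. There the yellow component and hiding power constraints are tight.
Solving gives x1 = 1.724, x2 = 2.012.
Total cost: 2.59·1.724 + 22.13·2.012 = 48.9907.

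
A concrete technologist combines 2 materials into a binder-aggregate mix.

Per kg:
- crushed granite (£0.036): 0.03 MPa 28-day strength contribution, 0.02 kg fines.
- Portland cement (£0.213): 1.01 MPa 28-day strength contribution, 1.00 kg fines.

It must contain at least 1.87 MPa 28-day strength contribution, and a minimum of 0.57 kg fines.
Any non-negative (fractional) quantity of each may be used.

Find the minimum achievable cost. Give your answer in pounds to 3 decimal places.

£0.394

Treat it as an LP. Let x1 = kg of crushed granite, x2 = kg of Portland cement.
Minimise 0.036x1 + 0.213x2 subject to:
  0.03x1 + 1.01x2 ≥ 1.87   (28-day strength contribution)
  0.02x1 + 1x2 ≥ 0.57   (fines)
  x1, x2 ≥ 0.
The minimum-cost mix takes nothing from crushed granite — only Portland cement. Binding constraint: 28-day strength contribution.
Solving gives x2 = 1.851.
Cost = 0.213·1.851 = 0.39426.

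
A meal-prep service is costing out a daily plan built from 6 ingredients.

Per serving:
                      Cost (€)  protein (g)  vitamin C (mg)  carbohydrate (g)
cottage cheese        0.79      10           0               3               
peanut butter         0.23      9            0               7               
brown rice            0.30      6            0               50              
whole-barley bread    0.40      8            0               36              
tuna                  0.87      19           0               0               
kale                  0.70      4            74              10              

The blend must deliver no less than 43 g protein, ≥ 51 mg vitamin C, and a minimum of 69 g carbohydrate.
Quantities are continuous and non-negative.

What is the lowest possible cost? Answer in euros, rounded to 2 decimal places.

€1.61

This is a linear program. Let x1 = servings of cottage cheese, x2 = servings of peanut butter, x3 = servings of brown rice, x4 = servings of whole-barley bread, x5 = servings of tuna, x6 = servings of kale.
Minimize 0.79x1 + 0.23x2 + 0.3x3 + 0.4x4 + 0.87x5 + 0.7x6 s.t.:
  10x1 + 9x2 + 6x3 + 8x4 + 19x5 + 4x6 ≥ 43   (protein)
  74x6 ≥ 51   (vitamin C)
  3x1 + 7x2 + 50x3 + 36x4 + 10x6 ≥ 69   (carbohydrate)
  x1, x2, x3, x4, x5, x6 ≥ 0.
At the optimum only peanut butter, brown rice, kale are positive (cottage cheese, whole-barley bread, tuna = 0). Binding constraints: protein, vitamin C, carbohydrate.
That vertex is x2 = 4.018, x3 = 0.6796, x6 = 0.6892.
Cost = 0.23·4.018 + 0.3·0.6796 + 0.7·0.6892 = 1.6105.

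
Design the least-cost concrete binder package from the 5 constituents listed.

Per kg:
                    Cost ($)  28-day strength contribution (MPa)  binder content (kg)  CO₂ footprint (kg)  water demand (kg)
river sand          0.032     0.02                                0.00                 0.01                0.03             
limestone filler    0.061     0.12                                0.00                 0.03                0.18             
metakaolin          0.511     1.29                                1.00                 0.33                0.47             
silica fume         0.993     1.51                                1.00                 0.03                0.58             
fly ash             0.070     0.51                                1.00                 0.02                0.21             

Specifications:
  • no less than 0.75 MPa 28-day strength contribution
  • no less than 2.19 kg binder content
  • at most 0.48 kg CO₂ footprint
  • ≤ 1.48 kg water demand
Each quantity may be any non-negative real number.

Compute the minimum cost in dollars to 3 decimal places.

$0.153

Let x1 = kg of river sand, x2 = kg of limestone filler, x3 = kg of metakaolin, x4 = kg of silica fume, x5 = kg of fly ash.
Minimise 0.032x1 + 0.061x2 + 0.511x3 + 0.993x4 + 0.07x5 with:
  0.02x1 + 0.12x2 + 1.29x3 + 1.51x4 + 0.51x5 ≥ 0.75   (28-day strength contribution)
  1x3 + 1x4 + 1x5 ≥ 2.19   (binder content)
  0.01x1 + 0.03x2 + 0.33x3 + 0.03x4 + 0.02x5 ≤ 0.48   (CO₂ footprint)
  0.03x1 + 0.18x2 + 0.47x3 + 0.58x4 + 0.21x5 ≤ 1.48   (water demand)
  x1, x2, x3, x4, x5 ≥ 0.
The minimum-cost mix takes nothing from river sand, limestone filler, metakaolin, silica fume — only fly ash. Binding constraint: binder content.
So fly ash = 2.19 kg.
Total cost: 0.07·2.19 = 0.15330.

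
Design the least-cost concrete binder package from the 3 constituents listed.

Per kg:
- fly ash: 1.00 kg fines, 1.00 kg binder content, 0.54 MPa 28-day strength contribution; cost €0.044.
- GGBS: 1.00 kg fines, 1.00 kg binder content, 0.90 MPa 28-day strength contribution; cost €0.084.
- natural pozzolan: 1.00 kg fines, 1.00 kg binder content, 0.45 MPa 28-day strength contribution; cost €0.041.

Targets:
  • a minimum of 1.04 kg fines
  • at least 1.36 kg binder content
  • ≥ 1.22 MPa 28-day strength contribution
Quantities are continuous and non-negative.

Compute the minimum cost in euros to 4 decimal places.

€0.0994

Set it up as a linear program. Let x1 = kg of fly ash, x2 = kg of GGBS, x3 = kg of natural pozzolan.
Minimize 0.044x1 + 0.084x2 + 0.041x3 with:
  1x1 + 1x2 + 1x3 ≥ 1.04   (fines)
  1x1 + 1x2 + 1x3 ≥ 1.36   (binder content)
  0.54x1 + 0.9x2 + 0.45x3 ≥ 1.22   (28-day strength contribution)
  x1, x2, x3 ≥ 0.
At the optimum only fly ash is positive (GGBS, natural pozzolan = 0). The 28-day strength contribution requirement is met with equality.
Solving gives x1 = 2.259.
Hence cost = 0.044·2.259 = €0.099396.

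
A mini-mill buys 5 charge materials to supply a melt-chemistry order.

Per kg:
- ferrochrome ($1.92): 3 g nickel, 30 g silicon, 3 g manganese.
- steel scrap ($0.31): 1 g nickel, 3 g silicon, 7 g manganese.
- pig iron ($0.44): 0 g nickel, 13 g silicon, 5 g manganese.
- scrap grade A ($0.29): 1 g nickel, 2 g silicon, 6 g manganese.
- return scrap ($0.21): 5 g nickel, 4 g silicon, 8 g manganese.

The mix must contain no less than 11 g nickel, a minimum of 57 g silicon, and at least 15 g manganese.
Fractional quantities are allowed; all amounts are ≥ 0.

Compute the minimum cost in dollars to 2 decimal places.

Let x1 = kg of ferrochrome, x2 = kg of steel scrap, x3 = kg of pig iron, x4 = kg of scrap grade A, x5 = kg of return scrap.
Minimize 1.92x1 + 0.31x2 + 0.44x3 + 0.29x4 + 0.21x5 s.t.:
  3x1 + 1x2 + 1x4 + 5x5 ≥ 11   (nickel)
  30x1 + 3x2 + 13x3 + 2x4 + 4x5 ≥ 57   (silicon)
  3x1 + 7x2 + 5x3 + 6x4 + 8x5 ≥ 15   (manganese)
  x1, x2, x3, x4, x5 ≥ 0.
At the optimum only pig iron, return scrap are positive (ferrochrome, steel scrap, scrap grade A = 0). The nickel and silicon requirements are met with equality.
Solving gives x3 = 3.708, x5 = 2.2.
Cost = 0.44·3.708 + 0.21·2.2 = 2.0935.

$2.09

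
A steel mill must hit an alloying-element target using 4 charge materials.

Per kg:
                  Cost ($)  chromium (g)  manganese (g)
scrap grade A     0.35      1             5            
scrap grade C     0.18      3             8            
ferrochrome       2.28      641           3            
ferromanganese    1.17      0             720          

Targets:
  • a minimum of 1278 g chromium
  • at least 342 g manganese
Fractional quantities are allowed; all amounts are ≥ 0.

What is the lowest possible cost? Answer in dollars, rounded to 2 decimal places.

Let x1 = kg of scrap grade A, x2 = kg of scrap grade C, x3 = kg of ferrochrome, x4 = kg of ferromanganese.
min 0.35x1 + 0.18x2 + 2.28x3 + 1.17x4 subject to:
  1x1 + 3x2 + 641x3 ≥ 1278   (chromium)
  5x1 + 8x2 + 3x3 + 720x4 ≥ 342   (manganese)
  x1, x2, x3, x4 ≥ 0.
The cheapest feasible vertex uses only ferrochrome, ferromanganese; scrap grade A, scrap grade C are not used. There the chromium and manganese constraints are tight.
So ferrochrome = 1.994 kg, ferromanganese = 0.4667 kg.
Total cost: 2.28·1.994 + 1.17·0.4667 = 5.0924.

$5.09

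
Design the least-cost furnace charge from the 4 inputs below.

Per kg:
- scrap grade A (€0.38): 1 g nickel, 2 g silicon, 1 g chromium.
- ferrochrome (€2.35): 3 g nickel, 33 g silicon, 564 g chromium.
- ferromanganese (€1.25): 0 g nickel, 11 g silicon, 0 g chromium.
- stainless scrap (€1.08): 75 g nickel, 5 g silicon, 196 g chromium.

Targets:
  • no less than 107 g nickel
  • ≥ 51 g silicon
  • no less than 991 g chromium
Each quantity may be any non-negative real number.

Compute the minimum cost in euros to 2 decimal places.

€4.63

Let x1 = kg of scrap grade A, x2 = kg of ferrochrome, x3 = kg of ferromanganese, x4 = kg of stainless scrap.
Minimise 0.38x1 + 2.35x2 + 1.25x3 + 1.08x4 with:
  1x1 + 3x2 + 75x4 ≥ 107   (nickel)
  2x1 + 33x2 + 11x3 + 5x4 ≥ 51   (silicon)
  1x1 + 564x2 + 196x4 ≥ 991   (chromium)
  x1, x2, x3, x4 ≥ 0.
The minimum-cost mix takes nothing from scrap grade A, ferromanganese — only ferrochrome, stainless scrap. The nickel and silicon requirements are met with equality.
That vertex is x2 = 1.3374, x4 = 1.3732.
Objective = 2.35·1.3374 + 1.08·1.3732 = 4.6259.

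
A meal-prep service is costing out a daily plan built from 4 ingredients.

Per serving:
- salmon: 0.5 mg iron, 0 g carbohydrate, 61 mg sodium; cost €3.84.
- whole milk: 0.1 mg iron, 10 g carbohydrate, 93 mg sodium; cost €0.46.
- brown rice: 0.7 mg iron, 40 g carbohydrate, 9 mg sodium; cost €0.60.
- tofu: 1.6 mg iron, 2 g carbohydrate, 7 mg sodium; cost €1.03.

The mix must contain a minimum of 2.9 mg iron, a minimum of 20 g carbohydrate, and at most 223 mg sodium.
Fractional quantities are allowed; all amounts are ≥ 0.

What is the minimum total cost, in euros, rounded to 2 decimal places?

€1.93

Let x1 = servings of salmon, x2 = servings of whole milk, x3 = servings of brown rice, x4 = servings of tofu.
min 3.84x1 + 0.46x2 + 0.6x3 + 1.03x4 s.t.:
  0.5x1 + 0.1x2 + 0.7x3 + 1.6x4 ≥ 2.9   (iron)
  10x2 + 40x3 + 2x4 ≥ 20   (carbohydrate)
  61x1 + 93x2 + 9x3 + 7x4 ≤ 223   (sodium)
  x1, x2, x3, x4 ≥ 0.
The minimum-cost mix takes nothing from salmon, whole milk — only brown rice, tofu. There the iron and carbohydrate constraints are tight.
Optimal quantities: brown rice = 0.4185 servings, tofu = 1.629 servings.
Objective = 0.6·0.4185 + 1.03·1.629 = 1.9290.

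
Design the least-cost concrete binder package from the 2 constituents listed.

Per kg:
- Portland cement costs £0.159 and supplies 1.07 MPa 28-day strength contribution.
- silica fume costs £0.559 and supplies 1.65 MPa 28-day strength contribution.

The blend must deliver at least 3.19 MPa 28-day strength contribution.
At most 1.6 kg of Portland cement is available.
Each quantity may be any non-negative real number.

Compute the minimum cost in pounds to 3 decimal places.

£0.755

Treat it as an LP. Let x1 = kg of Portland cement, x2 = kg of silica fume.
min 0.159x1 + 0.559x2 subject to:
  1.07x1 + 1.65x2 ≥ 3.19   (28-day strength contribution)
  x1 ≤ 1.6
  x1, x2 ≥ 0.
Both inputs are positive at the optimum. The 28-day strength contribution and the Portland cement cap requirements are met with equality.
So Portland cement = 1.6 kg, silica fume = 0.8958 kg.
Hence cost = 0.159·1.6 + 0.559·0.8958 = £0.75515.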